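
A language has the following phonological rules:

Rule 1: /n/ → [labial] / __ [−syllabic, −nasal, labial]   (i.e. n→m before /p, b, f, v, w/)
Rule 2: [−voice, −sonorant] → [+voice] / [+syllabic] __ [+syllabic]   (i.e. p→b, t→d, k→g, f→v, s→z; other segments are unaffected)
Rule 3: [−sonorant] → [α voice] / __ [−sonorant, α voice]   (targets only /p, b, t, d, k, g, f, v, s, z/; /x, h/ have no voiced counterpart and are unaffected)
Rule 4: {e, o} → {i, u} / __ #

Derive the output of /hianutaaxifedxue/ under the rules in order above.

hianudaaxivetxui

Rule 1 (nasal place assimilation): no segment meets the environment; /hianutaaxifedxue/ is unchanged.
Rule 2 (intervocalic voicing): /t/ is a voiceless obstruent between vowels /u/ and /a/, so it voices to [d]. /f/ is a voiceless obstruent between vowels /i/ and /e/, so it voices to [v]. /hianutaaxifedxue/ → hianudaaxivedxue.
Rule 3 (regressive voicing assimilation): /d/ precedes the voiceless obstruent /x/, so it devoices to [t] by assimilation. /hianudaaxivedxue/ → hianudaaxivetxue.
Rule 4 (final vowel raising): /e/ is a mid vowel in word-final position, so it raises to [i]. /hianudaaxivetxue/ → hianudaaxivetxui.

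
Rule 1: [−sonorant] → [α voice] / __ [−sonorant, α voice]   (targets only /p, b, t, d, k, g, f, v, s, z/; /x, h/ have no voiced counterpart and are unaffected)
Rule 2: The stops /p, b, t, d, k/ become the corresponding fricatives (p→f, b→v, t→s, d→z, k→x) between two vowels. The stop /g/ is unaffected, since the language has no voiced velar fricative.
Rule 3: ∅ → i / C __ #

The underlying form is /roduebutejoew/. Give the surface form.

rozuevusejoewi

Rule 1 (regressive voicing assimilation): no segment meets the environment; /roduebutejoew/ is unchanged.
Rule 2 (intervocalic spirantization): /d/ is a stop between vowels /o/ and /u/, so it spirantizes to the fricative [z]. /b/ is a stop between vowels /e/ and /u/, so it spirantizes to the fricative [v]. /t/ is a stop between vowels /u/ and /e/, so it spirantizes to the fricative [s]. /roduebutejoew/ → rozuevusejoew.
Rule 3 (final i-epenthesis): the form ends in the consonant /w/, so [i] is inserted word-finally. /rozuevusejoew/ → rozuevusejoewi.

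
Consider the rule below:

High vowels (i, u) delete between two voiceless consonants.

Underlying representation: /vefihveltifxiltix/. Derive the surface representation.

/i/ is a high vowel flanked by voiceless consonants /f/ and /h/, so it deletes.
/i/ is a high vowel flanked by voiceless consonants /t/ and /f/, so it deletes.
/i/ is a high vowel flanked by voiceless consonants /t/ and /x/, so it deletes.
Surface form: [vefhveltfxiltx].

vefhveltfxiltx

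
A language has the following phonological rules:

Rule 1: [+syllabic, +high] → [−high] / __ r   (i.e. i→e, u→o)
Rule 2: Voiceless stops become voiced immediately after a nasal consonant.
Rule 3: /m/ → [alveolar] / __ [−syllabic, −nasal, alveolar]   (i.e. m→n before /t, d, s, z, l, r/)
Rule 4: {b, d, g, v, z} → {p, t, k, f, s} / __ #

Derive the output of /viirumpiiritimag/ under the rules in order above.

Rule 1 (pre-rhotic lowering): /i/ is a high vowel immediately before /r/, so it lowers to [e]. /i/ is a high vowel immediately before /r/, so it lowers to [e]. /viirumpiiritimag/ → vierumpieritimag.
Rule 2 (post-nasal voicing): /p/ is a voiceless stop immediately after the nasal /m/, so it voices to [b]. /vierumpieritimag/ → vierumbieritimag.
Rule 3 (nasal place assimilation): no segment meets the environment; /vierumbieritimag/ is unchanged.
Rule 4 (final devoicing): /g/ is a voiced obstruent in word-final position, so it devoices to [k]. /vierumbieritimag/ → vierumbieritimak.

vierumbieritimak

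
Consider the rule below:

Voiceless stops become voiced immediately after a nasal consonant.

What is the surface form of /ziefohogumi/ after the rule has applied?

ziefohogumi

No segment of /ziefohogumi/ meets the structural description of the rule, so the form surfaces unchanged.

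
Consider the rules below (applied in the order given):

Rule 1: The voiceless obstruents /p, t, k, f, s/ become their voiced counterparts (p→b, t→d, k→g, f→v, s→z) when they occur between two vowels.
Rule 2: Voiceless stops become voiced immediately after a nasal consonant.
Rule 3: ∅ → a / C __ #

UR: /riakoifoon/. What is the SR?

Rule 1 (intervocalic voicing): /k/ is a voiceless obstruent between vowels /a/ and /o/, so it voices to [g]. /f/ is a voiceless obstruent between vowels /i/ and /o/, so it voices to [v]. /riakoifoon/ → riagoivoon.
Rule 2 (post-nasal voicing): no segment meets the environment; /riagoivoon/ is unchanged.
Rule 3 (final a-epenthesis): the form ends in the consonant /n/, so [a] is inserted word-finally. /riagoivoon/ → riagoivoona.

riagoivoona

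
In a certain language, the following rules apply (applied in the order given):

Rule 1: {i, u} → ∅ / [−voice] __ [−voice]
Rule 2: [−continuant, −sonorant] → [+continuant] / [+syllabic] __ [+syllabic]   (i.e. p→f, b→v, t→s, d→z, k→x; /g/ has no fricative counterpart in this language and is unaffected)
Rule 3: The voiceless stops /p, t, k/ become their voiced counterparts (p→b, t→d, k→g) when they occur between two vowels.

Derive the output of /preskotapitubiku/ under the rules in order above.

Rule 1 (high vowel syncope): /i/ is a high vowel flanked by voiceless consonants /p/ and /t/, so it deletes. /preskotapitubiku/ → preskotaptubiku.
Rule 2 (intervocalic spirantization): /t/ is a stop between vowels /o/ and /a/, so it spirantizes to the fricative [s]. /b/ is a stop between vowels /u/ and /i/, so it spirantizes to the fricative [v]. /k/ is a stop between vowels /i/ and /u/, so it spirantizes to the fricative [x]. /preskotaptubiku/ → preskosaptuvixu.
Rule 3 (intervocalic voicing): no segment meets the environment; /preskosaptuvixu/ is unchanged.

preskosaptuvixu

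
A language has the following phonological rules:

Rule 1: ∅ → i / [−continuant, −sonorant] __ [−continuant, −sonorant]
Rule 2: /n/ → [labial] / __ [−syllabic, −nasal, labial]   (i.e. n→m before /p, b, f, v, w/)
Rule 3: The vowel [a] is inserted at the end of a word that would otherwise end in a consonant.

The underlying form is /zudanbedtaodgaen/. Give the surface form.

zudambeditaodigaena

Rule 1 (stop-cluster i-epenthesis): /d/ and /t/ form a stop–stop cluster, so [i] is inserted between them. /d/ and /g/ form a stop–stop cluster, so [i] is inserted between them. /zudanbedtaodgaen/ → zudanbeditaodigaen.
Rule 2 (nasal place assimilation): /n/ precedes the labial consonant /b/, so it assimilates in place to [m]. /zudanbeditaodigaen/ → zudambeditaodigaen.
Rule 3 (final a-epenthesis): the form ends in the consonant /n/, so [a] is inserted word-finally. /zudambeditaodigaen/ → zudambeditaodigaena.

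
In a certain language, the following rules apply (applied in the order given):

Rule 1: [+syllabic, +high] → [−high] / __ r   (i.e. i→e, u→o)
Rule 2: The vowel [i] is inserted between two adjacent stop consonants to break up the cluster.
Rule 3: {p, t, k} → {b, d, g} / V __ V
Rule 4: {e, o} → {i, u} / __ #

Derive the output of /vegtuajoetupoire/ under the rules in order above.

vegiduajoeduboeri

Rule 1 (pre-rhotic lowering): /i/ is a high vowel immediately before /r/, so it lowers to [e]. /vegtuajoetupoire/ → vegtuajoetupoere.
Rule 2 (stop-cluster i-epenthesis): /g/ and /t/ form a stop–stop cluster, so [i] is inserted between them. /vegtuajoetupoere/ → vegituajoetupoere.
Rule 3 (intervocalic voicing): /t/ is a voiceless stop between vowels /i/ and /u/, so it voices to [d]. /t/ is a voiceless stop between vowels /e/ and /u/, so it voices to [d]. /p/ is a voiceless stop between vowels /u/ and /o/, so it voices to [b]. /vegituajoetupoere/ → vegiduajoeduboere.
Rule 4 (final vowel raising): /e/ is a mid vowel in word-final position, so it raises to [i]. /vegiduajoeduboere/ → vegiduajoeduboeri.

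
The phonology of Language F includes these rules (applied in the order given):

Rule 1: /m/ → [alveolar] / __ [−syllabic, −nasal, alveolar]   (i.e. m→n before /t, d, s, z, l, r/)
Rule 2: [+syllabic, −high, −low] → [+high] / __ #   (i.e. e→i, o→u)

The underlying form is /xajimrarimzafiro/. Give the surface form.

xajinrarinzafiru

Rule 1 (nasal place assimilation): /m/ precedes the alveolar consonant /r/, so it assimilates in place to [n]. /m/ precedes the alveolar consonant /z/, so it assimilates in place to [n]. /xajimrarimzafiro/ → xajinrarinzafiro.
Rule 2 (final vowel raising): /o/ is a mid vowel in word-final position, so it raises to [u]. /xajinrarinzafiro/ → xajinrarinzafiru.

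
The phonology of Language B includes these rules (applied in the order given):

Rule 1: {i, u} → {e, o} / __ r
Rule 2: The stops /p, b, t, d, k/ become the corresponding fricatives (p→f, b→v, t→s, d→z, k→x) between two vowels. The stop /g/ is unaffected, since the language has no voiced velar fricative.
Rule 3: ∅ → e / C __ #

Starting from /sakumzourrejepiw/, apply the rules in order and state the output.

saxumzoorrejefiwe

Rule 1 (pre-rhotic lowering): /u/ is a high vowel immediately before /r/, so it lowers to [o]. /sakumzourrejepiw/ → sakumzoorrejepiw.
Rule 2 (intervocalic spirantization): /k/ is a stop between vowels /a/ and /u/, so it spirantizes to the fricative [x]. /p/ is a stop between vowels /e/ and /i/, so it spirantizes to the fricative [f]. /sakumzoorrejepiw/ → saxumzoorrejefiw.
Rule 3 (final e-epenthesis): the form ends in the consonant /w/, so [e] is inserted word-finally. /saxumzoorrejefiw/ → saxumzoorrejefiwe.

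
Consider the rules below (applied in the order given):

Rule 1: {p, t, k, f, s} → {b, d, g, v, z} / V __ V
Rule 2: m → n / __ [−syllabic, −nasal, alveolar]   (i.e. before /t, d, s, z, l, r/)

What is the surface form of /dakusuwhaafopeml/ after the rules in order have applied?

daguzuwhaavobenl

Rule 1 (intervocalic voicing): /k/ is a voiceless obstruent between vowels /a/ and /u/, so it voices to [g]. /s/ is a voiceless obstruent between vowels /u/ and /u/, so it voices to [z]. /f/ is a voiceless obstruent between vowels /a/ and /o/, so it voices to [v]. /p/ is a voiceless obstruent between vowels /o/ and /e/, so it voices to [b]. /dakusuwhaafopeml/ → daguzuwhaavobeml.
Rule 2 (nasal place assimilation): /m/ precedes the alveolar consonant /l/, so it assimilates in place to [n]. /daguzuwhaavobeml/ → daguzuwhaavobenl.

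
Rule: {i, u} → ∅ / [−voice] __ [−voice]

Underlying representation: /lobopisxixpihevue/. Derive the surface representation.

lobopsxxphevue

/i/ is a high vowel flanked by voiceless consonants /p/ and /s/, so it deletes.
/i/ is a high vowel flanked by voiceless consonants /x/ and /x/, so it deletes.
/i/ is a high vowel flanked by voiceless consonants /p/ and /h/, so it deletes.
Surface form: [lobopsxxphevue].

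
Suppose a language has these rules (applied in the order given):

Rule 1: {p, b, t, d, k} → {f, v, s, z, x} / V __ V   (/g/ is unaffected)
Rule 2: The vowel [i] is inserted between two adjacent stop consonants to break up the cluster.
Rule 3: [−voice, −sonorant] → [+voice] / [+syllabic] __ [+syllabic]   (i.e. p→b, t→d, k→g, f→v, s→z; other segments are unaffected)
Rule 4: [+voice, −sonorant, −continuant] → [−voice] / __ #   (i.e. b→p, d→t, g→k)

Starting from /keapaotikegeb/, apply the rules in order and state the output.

keavaozixegep

Rule 1 (intervocalic spirantization): /p/ is a stop between vowels /a/ and /a/, so it spirantizes to the fricative [f]. /t/ is a stop between vowels /o/ and /i/, so it spirantizes to the fricative [s]. /k/ is a stop between vowels /i/ and /e/, so it spirantizes to the fricative [x]. /keapaotikegeb/ → keafaosixegeb.
Rule 2 (stop-cluster i-epenthesis): no segment meets the environment; /keafaosixegeb/ is unchanged.
Rule 3 (intervocalic voicing): /f/ is a voiceless obstruent between vowels /a/ and /a/, so it voices to [v]. /s/ is a voiceless obstruent between vowels /o/ and /i/, so it voices to [z]. /keafaosixegeb/ → keavaozixegeb.
Rule 4 (final devoicing): /b/ is a voiced stop in word-final position, so it devoices to [p]. /keavaozixegeb/ → keavaozixegep.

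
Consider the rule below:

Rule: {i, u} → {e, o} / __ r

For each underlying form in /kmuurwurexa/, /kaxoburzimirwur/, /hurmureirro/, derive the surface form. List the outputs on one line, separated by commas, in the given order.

/kmuurwurexa/: /u/ is a high vowel immediately before /r/, so it lowers to [o]. /u/ is a high vowel immediately before /r/, so it lowers to [o]. → [kmuorworexa].
/kaxoburzimirwur/: /u/ is a high vowel immediately before /r/, so it lowers to [o]. /i/ is a high vowel immediately before /r/, so it lowers to [e]. /u/ is a high vowel immediately before /r/, so it lowers to [o]. → [kaxoborzimerwor].
/hurmureirro/: /u/ is a high vowel immediately before /r/, so it lowers to [o]. /u/ is a high vowel immediately before /r/, so it lowers to [o]. /i/ is a high vowel immediately before /r/, so it lowers to [e]. → [hormoreerro].

kmuorworexa, kaxoborzimerwor, hormoreerro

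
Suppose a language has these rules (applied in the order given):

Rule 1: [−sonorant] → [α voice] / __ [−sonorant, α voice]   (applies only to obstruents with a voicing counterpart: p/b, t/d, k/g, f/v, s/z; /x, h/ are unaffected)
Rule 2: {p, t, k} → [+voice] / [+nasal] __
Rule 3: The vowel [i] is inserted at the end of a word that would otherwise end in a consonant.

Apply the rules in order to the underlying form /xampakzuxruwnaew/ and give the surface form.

Rule 1 (regressive voicing assimilation): /k/ precedes the voiced obstruent /z/, so it voices to [g] by assimilation. /xampakzuxruwnaew/ → xampagzuxruwnaew.
Rule 2 (post-nasal voicing): /p/ is a voiceless stop immediately after the nasal /m/, so it voices to [b]. /xampagzuxruwnaew/ → xambagzuxruwnaew.
Rule 3 (final i-epenthesis): the form ends in the consonant /w/, so [i] is inserted word-finally. /xambagzuxruwnaew/ → xambagzuxruwnaewi.

xambagzuxruwnaewi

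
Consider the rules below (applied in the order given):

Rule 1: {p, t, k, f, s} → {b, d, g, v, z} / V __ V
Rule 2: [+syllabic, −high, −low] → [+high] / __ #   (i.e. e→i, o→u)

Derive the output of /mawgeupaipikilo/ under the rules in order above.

Rule 1 (intervocalic voicing): /p/ is a voiceless obstruent between vowels /u/ and /a/, so it voices to [b]. /p/ is a voiceless obstruent between vowels /i/ and /i/, so it voices to [b]. /k/ is a voiceless obstruent between vowels /i/ and /i/, so it voices to [g]. /mawgeupaipikilo/ → mawgeubaibigilo.
Rule 2 (final vowel raising): /o/ is a mid vowel in word-final position, so it raises to [u]. /mawgeubaibigilo/ → mawgeubaibigilu.

mawgeubaibigilu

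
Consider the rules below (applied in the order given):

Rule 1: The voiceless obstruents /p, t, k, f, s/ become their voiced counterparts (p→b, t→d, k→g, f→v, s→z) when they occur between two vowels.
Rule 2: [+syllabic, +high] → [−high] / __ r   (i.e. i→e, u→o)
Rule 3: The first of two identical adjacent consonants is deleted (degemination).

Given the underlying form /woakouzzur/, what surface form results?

Rule 1 (intervocalic voicing): /k/ is a voiceless obstruent between vowels /a/ and /o/, so it voices to [g]. /woakouzzur/ → woagouzzur.
Rule 2 (pre-rhotic lowering): /u/ is a high vowel immediately before /r/, so it lowers to [o]. /woagouzzur/ → woagouzzor.
Rule 3 (degemination): /zz/ is a geminate; the first /z/ deletes. /woagouzzor/ → woagouzor.

woagouzor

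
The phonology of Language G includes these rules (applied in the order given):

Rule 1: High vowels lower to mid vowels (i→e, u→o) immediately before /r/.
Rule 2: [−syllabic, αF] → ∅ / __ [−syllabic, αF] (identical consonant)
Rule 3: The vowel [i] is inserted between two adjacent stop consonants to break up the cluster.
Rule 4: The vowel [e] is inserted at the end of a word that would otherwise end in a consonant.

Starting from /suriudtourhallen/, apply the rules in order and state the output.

Rule 1 (pre-rhotic lowering): /u/ is a high vowel immediately before /r/, so it lowers to [o]. /u/ is a high vowel immediately before /r/, so it lowers to [o]. /suriudtourhallen/ → soriudtoorhallen.
Rule 2 (degemination): /ll/ is a geminate; the first /l/ deletes. /soriudtoorhallen/ → soriudtoorhalen.
Rule 3 (stop-cluster i-epenthesis): /d/ and /t/ form a stop–stop cluster, so [i] is inserted between them. /soriudtoorhalen/ → soriuditoorhalen.
Rule 4 (final e-epenthesis): the form ends in the consonant /n/, so [e] is inserted word-finally. /soriuditoorhalen/ → soriuditoorhalene.

soriuditoorhalene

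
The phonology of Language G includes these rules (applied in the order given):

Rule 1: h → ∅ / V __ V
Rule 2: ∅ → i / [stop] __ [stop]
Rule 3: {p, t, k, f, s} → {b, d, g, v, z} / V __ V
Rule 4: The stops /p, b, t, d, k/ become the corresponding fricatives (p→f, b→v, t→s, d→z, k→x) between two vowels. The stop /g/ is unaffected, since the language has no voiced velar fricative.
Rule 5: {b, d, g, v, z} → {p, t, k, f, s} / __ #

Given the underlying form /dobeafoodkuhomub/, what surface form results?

Rule 1 (intervocalic h-deletion): /h/ occurs between vowels /u/ and /o/, so it deletes. /dobeafoodkuhomub/ → dobeafoodkuomub.
Rule 2 (stop-cluster i-epenthesis): /d/ and /k/ form a stop–stop cluster, so [i] is inserted between them. /dobeafoodkuomub/ → dobeafoodikuomub.
Rule 3 (intervocalic voicing): /f/ is a voiceless obstruent between vowels /a/ and /o/, so it voices to [v]. /k/ is a voiceless obstruent between vowels /i/ and /u/, so it voices to [g]. /dobeafoodikuomub/ → dobeavoodiguomub.
Rule 4 (intervocalic spirantization): /b/ is a stop between vowels /o/ and /e/, so it spirantizes to the fricative [v]. /d/ is a stop between vowels /o/ and /i/, so it spirantizes to the fricative [z]. /dobeavoodiguomub/ → doveavooziguomub.
Rule 5 (final devoicing): /b/ is a voiced obstruent in word-final position, so it devoices to [p]. /doveavooziguomub/ → doveavooziguomup.

doveavooziguomup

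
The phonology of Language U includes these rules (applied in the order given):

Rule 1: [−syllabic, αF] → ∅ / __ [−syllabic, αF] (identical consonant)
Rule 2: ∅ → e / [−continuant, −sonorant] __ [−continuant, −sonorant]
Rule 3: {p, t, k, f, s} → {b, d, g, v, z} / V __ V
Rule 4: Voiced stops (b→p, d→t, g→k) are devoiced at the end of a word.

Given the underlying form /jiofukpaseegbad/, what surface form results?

Rule 1 (degemination): no segment meets the environment; /jiofukpaseegbad/ is unchanged.
Rule 2 (stop-cluster e-epenthesis): /k/ and /p/ form a stop–stop cluster, so [e] is inserted between them. /g/ and /b/ form a stop–stop cluster, so [e] is inserted between them. /jiofukpaseegbad/ → jiofukepaseegebad.
Rule 3 (intervocalic voicing): /f/ is a voiceless obstruent between vowels /o/ and /u/, so it voices to [v]. /k/ is a voiceless obstruent between vowels /u/ and /e/, so it voices to [g]. /p/ is a voiceless obstruent between vowels /e/ and /a/, so it voices to [b]. /s/ is a voiceless obstruent between vowels /a/ and /e/, so it voices to [z]. /jiofukepaseegebad/ → jiovugebazeegebad.
Rule 4 (final devoicing): /d/ is a voiced stop in word-final position, so it devoices to [t]. /jiovugebazeegebad/ → jiovugebazeegebat.

jiovugebazeegebat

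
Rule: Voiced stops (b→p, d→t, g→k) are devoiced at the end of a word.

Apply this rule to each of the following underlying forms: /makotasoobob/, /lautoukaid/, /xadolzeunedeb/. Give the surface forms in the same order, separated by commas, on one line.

makotasoobop, lautoukait, xadolzeunedep

/makotasoobob/: /b/ is a voiced stop in word-final position, so it devoices to [p]. → [makotasoobop].
/lautoukaid/: /d/ is a voiced stop in word-final position, so it devoices to [t]. → [lautoukait].
/xadolzeunedeb/: /b/ is a voiced stop in word-final position, so it devoices to [p]. → [xadolzeunedep].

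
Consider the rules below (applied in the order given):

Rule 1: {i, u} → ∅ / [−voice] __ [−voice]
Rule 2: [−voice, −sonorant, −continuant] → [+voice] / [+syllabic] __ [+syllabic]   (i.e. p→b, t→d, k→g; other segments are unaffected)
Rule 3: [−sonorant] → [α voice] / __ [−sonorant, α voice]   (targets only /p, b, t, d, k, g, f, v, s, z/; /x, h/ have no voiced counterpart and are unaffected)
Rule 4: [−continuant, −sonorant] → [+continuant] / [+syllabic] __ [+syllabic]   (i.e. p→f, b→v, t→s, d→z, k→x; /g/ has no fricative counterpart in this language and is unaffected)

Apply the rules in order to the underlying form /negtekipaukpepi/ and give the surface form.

Rule 1 (high vowel syncope): /i/ is a high vowel flanked by voiceless consonants /k/ and /p/, so it deletes. /negtekipaukpepi/ → negtekpaukpepi.
Rule 2 (intervocalic voicing): /p/ is a voiceless stop between vowels /e/ and /i/, so it voices to [b]. /negtekpaukpepi/ → negtekpaukpebi.
Rule 3 (regressive voicing assimilation): /g/ precedes the voiceless obstruent /t/, so it devoices to [k] by assimilation. /negtekpaukpebi/ → nektekpaukpebi.
Rule 4 (intervocalic spirantization): /b/ is a stop between vowels /e/ and /i/, so it spirantizes to the fricative [v]. /nektekpaukpebi/ → nektekpaukpevi.

nektekpaukpevi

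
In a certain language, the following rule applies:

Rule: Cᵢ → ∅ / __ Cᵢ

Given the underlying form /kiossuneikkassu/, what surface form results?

kiosuneikasu

/ss/ is a geminate; the first /s/ deletes.
/kk/ is a geminate; the first /k/ deletes.
/ss/ is a geminate; the first /s/ deletes.
Surface form: [kiosuneikasu].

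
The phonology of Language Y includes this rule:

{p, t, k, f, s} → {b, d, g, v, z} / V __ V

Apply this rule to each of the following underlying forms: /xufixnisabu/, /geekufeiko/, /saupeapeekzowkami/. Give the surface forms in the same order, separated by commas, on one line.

xuvixnizabu, geeguveigo, saubeabeekzowkami

/xufixnisabu/: /f/ is a voiceless obstruent between vowels /u/ and /i/, so it voices to [v]. /s/ is a voiceless obstruent between vowels /i/ and /a/, so it voices to [z]. → [xuvixnizabu].
/geekufeiko/: /k/ is a voiceless obstruent between vowels /e/ and /u/, so it voices to [g]. /f/ is a voiceless obstruent between vowels /u/ and /e/, so it voices to [v]. /k/ is a voiceless obstruent between vowels /i/ and /o/, so it voices to [g]. → [geeguveigo].
/saupeapeekzowkami/: /p/ is a voiceless obstruent between vowels /u/ and /e/, so it voices to [b]. /p/ is a voiceless obstruent between vowels /a/ and /e/, so it voices to [b]. → [saubeabeekzowkami].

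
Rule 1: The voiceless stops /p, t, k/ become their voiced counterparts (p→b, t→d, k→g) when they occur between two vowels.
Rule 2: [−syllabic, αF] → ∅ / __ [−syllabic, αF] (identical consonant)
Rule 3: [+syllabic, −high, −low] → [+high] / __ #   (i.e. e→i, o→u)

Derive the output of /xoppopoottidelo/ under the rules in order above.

xopobootidelu

Rule 1 (intervocalic voicing): /p/ is a voiceless stop between vowels /o/ and /o/, so it voices to [b]. /xoppopoottidelo/ → xoppoboottidelo.
Rule 2 (degemination): /pp/ is a geminate; the first /p/ deletes. /tt/ is a geminate; the first /t/ deletes. /xoppoboottidelo/ → xopobootidelo.
Rule 3 (final vowel raising): /o/ is a mid vowel in word-final position, so it raises to [u]. /xopobootidelo/ → xopobootidelu.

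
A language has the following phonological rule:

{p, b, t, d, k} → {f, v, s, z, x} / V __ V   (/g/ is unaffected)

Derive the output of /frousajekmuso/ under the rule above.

No segment of /frousajekmuso/ meets the structural description of the rule, so the form surfaces unchanged.

frousajekmuso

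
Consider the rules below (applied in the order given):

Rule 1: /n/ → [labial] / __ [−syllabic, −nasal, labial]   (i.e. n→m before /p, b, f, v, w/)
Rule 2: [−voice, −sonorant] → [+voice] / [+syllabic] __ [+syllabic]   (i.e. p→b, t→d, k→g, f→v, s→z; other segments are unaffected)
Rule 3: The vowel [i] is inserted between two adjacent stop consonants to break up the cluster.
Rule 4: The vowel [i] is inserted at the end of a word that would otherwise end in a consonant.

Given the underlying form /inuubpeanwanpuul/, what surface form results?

inuubipeamwampuuli

Rule 1 (nasal place assimilation): /n/ precedes the labial consonant /w/, so it assimilates in place to [m]. /n/ precedes the labial consonant /p/, so it assimilates in place to [m]. /inuubpeanwanpuul/ → inuubpeamwampuul.
Rule 2 (intervocalic voicing): no segment meets the environment; /inuubpeamwampuul/ is unchanged.
Rule 3 (stop-cluster i-epenthesis): /b/ and /p/ form a stop–stop cluster, so [i] is inserted between them. /inuubpeamwampuul/ → inuubipeamwampuul.
Rule 4 (final i-epenthesis): the form ends in the consonant /l/, so [i] is inserted word-finally. /inuubipeamwampuul/ → inuubipeamwampuuli.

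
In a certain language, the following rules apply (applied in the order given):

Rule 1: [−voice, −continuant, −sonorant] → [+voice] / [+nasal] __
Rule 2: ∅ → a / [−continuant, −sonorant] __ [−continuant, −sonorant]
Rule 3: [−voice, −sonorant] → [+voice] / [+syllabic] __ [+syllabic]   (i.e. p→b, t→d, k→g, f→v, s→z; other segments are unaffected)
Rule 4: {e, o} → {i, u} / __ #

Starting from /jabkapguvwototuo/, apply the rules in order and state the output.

Rule 1 (post-nasal voicing): no segment meets the environment; /jabkapguvwototuo/ is unchanged.
Rule 2 (stop-cluster a-epenthesis): /b/ and /k/ form a stop–stop cluster, so [a] is inserted between them. /p/ and /g/ form a stop–stop cluster, so [a] is inserted between them. /jabkapguvwototuo/ → jabakapaguvwototuo.
Rule 3 (intervocalic voicing): /k/ is a voiceless obstruent between vowels /a/ and /a/, so it voices to [g]. /p/ is a voiceless obstruent between vowels /a/ and /a/, so it voices to [b]. /t/ is a voiceless obstruent between vowels /o/ and /o/, so it voices to [d]. /t/ is a voiceless obstruent between vowels /o/ and /u/, so it voices to [d]. /jabakapaguvwototuo/ → jabagabaguvwododuo.
Rule 4 (final vowel raising): /o/ is a mid vowel in word-final position, so it raises to [u]. /jabagabaguvwododuo/ → jabagabaguvwododuu.

jabagabaguvwododuu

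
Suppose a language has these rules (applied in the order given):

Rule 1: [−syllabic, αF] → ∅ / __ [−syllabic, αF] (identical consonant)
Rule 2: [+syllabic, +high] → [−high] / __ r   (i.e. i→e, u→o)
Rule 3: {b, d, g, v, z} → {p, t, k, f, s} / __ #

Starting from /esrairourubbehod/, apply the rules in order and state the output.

esraeroorubehot

Rule 1 (degemination): /bb/ is a geminate; the first /b/ deletes. /esrairourubbehod/ → esrairourubehod.
Rule 2 (pre-rhotic lowering): /i/ is a high vowel immediately before /r/, so it lowers to [e]. /u/ is a high vowel immediately before /r/, so it lowers to [o]. /esrairourubehod/ → esraeroorubehod.
Rule 3 (final devoicing): /d/ is a voiced obstruent in word-final position, so it devoices to [t]. /esraeroorubehod/ → esraeroorubehot.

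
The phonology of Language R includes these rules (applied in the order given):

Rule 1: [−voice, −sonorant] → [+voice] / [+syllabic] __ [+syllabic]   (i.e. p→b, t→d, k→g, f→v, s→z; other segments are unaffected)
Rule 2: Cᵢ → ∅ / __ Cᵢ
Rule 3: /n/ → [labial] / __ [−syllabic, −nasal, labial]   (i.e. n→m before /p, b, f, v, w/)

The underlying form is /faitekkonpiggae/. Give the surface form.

Rule 1 (intervocalic voicing): /t/ is a voiceless obstruent between vowels /i/ and /e/, so it voices to [d]. /faitekkonpiggae/ → faidekkonpiggae.
Rule 2 (degemination): /kk/ is a geminate; the first /k/ deletes. /gg/ is a geminate; the first /g/ deletes. /faidekkonpiggae/ → faidekonpigae.
Rule 3 (nasal place assimilation): /n/ precedes the labial consonant /p/, so it assimilates in place to [m]. /faidekonpigae/ → faidekompigae.

faidekompigae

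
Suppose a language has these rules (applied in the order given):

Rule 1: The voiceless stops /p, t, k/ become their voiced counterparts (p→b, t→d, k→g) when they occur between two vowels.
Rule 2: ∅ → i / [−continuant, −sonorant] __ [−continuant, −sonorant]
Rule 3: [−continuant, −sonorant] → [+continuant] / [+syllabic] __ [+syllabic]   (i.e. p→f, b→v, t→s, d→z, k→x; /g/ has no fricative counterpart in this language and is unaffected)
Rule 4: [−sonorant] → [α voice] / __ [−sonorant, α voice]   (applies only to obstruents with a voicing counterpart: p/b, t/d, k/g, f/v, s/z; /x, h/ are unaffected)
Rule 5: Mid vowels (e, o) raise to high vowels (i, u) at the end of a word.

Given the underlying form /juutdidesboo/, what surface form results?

juusizizezbou

Rule 1 (intervocalic voicing): no segment meets the environment; /juutdidesboo/ is unchanged.
Rule 2 (stop-cluster i-epenthesis): /t/ and /d/ form a stop–stop cluster, so [i] is inserted between them. /juutdidesboo/ → juutididesboo.
Rule 3 (intervocalic spirantization): /t/ is a stop between vowels /u/ and /i/, so it spirantizes to the fricative [s]. /d/ is a stop between vowels /i/ and /i/, so it spirantizes to the fricative [z]. /d/ is a stop between vowels /i/ and /e/, so it spirantizes to the fricative [z]. /juutididesboo/ → juusizizesboo.
Rule 4 (regressive voicing assimilation): /s/ precedes the voiced obstruent /b/, so it voices to [z] by assimilation. /juusizizesboo/ → juusizizezboo.
Rule 5 (final vowel raising): /o/ is a mid vowel in word-final position, so it raises to [u]. /juusizizezboo/ → juusizizezbou.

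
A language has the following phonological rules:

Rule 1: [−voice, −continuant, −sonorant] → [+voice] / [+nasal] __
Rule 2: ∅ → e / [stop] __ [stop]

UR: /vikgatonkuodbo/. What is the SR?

Rule 1 (post-nasal voicing): /k/ is a voiceless stop immediately after the nasal /n/, so it voices to [g]. /vikgatonkuodbo/ → vikgatonguodbo.
Rule 2 (stop-cluster e-epenthesis): /k/ and /g/ form a stop–stop cluster, so [e] is inserted between them. /d/ and /b/ form a stop–stop cluster, so [e] is inserted between them. /vikgatonguodbo/ → vikegatonguodebo.

vikegatonguodebo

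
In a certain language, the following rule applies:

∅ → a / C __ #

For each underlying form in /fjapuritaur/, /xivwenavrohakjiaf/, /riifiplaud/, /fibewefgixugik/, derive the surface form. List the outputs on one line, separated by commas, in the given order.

fjapuritaura, xivwenavrohakjiafa, riifiplauda, fibewefgixugika

/fjapuritaur/: the form ends in the consonant /r/, so [a] is inserted word-finally. → [fjapuritaura].
/xivwenavrohakjiaf/: the form ends in the consonant /f/, so [a] is inserted word-finally. → [xivwenavrohakjiafa].
/riifiplaud/: the form ends in the consonant /d/, so [a] is inserted word-finally. → [riifiplauda].
/fibewefgixugik/: the form ends in the consonant /k/, so [a] is inserted word-finally. → [fibewefgixugika].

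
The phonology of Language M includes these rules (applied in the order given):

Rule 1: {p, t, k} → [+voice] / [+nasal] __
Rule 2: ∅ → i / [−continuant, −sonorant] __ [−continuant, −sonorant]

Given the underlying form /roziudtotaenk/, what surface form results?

Rule 1 (post-nasal voicing): /k/ is a voiceless stop immediately after the nasal /n/, so it voices to [g]. /roziudtotaenk/ → roziudtotaeng.
Rule 2 (stop-cluster i-epenthesis): /d/ and /t/ form a stop–stop cluster, so [i] is inserted between them. /roziudtotaeng/ → roziuditotaeng.

roziuditotaeng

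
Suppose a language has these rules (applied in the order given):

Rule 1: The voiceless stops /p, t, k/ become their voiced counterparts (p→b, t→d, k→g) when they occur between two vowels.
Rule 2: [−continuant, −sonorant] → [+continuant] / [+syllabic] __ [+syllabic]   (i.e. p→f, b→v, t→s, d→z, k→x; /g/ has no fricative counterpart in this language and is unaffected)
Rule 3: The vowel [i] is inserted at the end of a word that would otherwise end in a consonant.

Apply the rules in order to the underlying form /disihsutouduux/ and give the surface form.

disihsuzouzuuxi

Rule 1 (intervocalic voicing): /t/ is a voiceless stop between vowels /u/ and /o/, so it voices to [d]. /disihsutouduux/ → disihsudouduux.
Rule 2 (intervocalic spirantization): /d/ is a stop between vowels /u/ and /o/, so it spirantizes to the fricative [z]. /d/ is a stop between vowels /u/ and /u/, so it spirantizes to the fricative [z]. /disihsudouduux/ → disihsuzouzuux.
Rule 3 (final i-epenthesis): the form ends in the consonant /x/, so [i] is inserted word-finally. /disihsuzouzuux/ → disihsuzouzuuxi.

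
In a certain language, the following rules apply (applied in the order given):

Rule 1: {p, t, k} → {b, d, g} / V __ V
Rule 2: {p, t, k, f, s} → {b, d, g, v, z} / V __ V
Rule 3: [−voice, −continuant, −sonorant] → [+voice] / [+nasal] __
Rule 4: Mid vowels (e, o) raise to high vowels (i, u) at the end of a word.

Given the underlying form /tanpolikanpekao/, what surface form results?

tanboliganbegau

Rule 1 (intervocalic voicing): /k/ is a voiceless stop between vowels /i/ and /a/, so it voices to [g]. /k/ is a voiceless stop between vowels /e/ and /a/, so it voices to [g]. /tanpolikanpekao/ → tanpoliganpegao.
Rule 2 (intervocalic voicing): no segment meets the environment; /tanpoliganpegao/ is unchanged.
Rule 3 (post-nasal voicing): /p/ is a voiceless stop immediately after the nasal /n/, so it voices to [b]. /p/ is a voiceless stop immediately after the nasal /n/, so it voices to [b]. /tanpoliganpegao/ → tanboliganbegao.
Rule 4 (final vowel raising): /o/ is a mid vowel in word-final position, so it raises to [u]. /tanboliganbegao/ → tanboliganbegau.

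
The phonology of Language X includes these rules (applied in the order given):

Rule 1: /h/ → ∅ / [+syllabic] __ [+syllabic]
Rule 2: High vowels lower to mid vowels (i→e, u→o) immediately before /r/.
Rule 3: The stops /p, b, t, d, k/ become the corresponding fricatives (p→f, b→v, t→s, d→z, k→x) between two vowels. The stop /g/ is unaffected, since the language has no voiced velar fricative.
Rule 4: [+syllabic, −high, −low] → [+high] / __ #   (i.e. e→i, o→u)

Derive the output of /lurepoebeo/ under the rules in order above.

Rule 1 (intervocalic h-deletion): no segment meets the environment; /lurepoebeo/ is unchanged.
Rule 2 (pre-rhotic lowering): /u/ is a high vowel immediately before /r/, so it lowers to [o]. /lurepoebeo/ → lorepoebeo.
Rule 3 (intervocalic spirantization): /p/ is a stop between vowels /e/ and /o/, so it spirantizes to the fricative [f]. /b/ is a stop between vowels /e/ and /e/, so it spirantizes to the fricative [v]. /lorepoebeo/ → lorefoeveo.
Rule 4 (final vowel raising): /o/ is a mid vowel in word-final position, so it raises to [u]. /lorefoeveo/ → lorefoeveu.

lorefoeveu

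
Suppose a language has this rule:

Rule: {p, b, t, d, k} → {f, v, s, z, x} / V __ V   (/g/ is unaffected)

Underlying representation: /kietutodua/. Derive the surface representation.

kiesusozua

Scanning /kietutodua/: /k/ at position 1 is not in the conditioning environment; /t/ is a stop between vowels /e/ and /u/, so it spirantizes to the fricative [s]; /t/ is a stop between vowels /u/ and /o/, so it spirantizes to the fricative [s]; /d/ is a stop between vowels /o/ and /u/, so it spirantizes to the fricative [z].
Result: [kiesusozua].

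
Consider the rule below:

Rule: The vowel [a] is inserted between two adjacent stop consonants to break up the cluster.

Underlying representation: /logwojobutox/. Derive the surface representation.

logwojobutox

No segment of /logwojobutox/ meets the structural description of the rule, so the form surfaces unchanged.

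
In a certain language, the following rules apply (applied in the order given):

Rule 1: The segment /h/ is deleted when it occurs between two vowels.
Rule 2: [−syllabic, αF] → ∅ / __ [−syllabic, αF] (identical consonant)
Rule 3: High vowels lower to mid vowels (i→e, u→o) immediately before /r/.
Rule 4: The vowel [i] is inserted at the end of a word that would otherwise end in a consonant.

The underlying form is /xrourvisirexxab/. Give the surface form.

Rule 1 (intervocalic h-deletion): no segment meets the environment; /xrourvisirexxab/ is unchanged.
Rule 2 (degemination): /xx/ is a geminate; the first /x/ deletes. /xrourvisirexxab/ → xrourvisirexab.
Rule 3 (pre-rhotic lowering): /u/ is a high vowel immediately before /r/, so it lowers to [o]. /i/ is a high vowel immediately before /r/, so it lowers to [e]. /xrourvisirexab/ → xroorviserexab.
Rule 4 (final i-epenthesis): the form ends in the consonant /b/, so [i] is inserted word-finally. /xroorviserexab/ → xroorviserexabi.

xroorviserexabi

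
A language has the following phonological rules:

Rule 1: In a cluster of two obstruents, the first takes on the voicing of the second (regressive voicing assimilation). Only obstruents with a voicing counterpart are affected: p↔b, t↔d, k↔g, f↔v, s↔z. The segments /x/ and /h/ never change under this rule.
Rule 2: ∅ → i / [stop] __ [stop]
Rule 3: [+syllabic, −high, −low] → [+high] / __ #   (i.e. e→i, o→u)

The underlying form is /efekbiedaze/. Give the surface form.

Rule 1 (regressive voicing assimilation): /k/ precedes the voiced obstruent /b/, so it voices to [g] by assimilation. /efekbiedaze/ → efegbiedaze.
Rule 2 (stop-cluster i-epenthesis): /g/ and /b/ form a stop–stop cluster, so [i] is inserted between them. /efegbiedaze/ → efegibiedaze.
Rule 3 (final vowel raising): /e/ is a mid vowel in word-final position, so it raises to [i]. /efegibiedaze/ → efegibiedazi.

efegibiedazi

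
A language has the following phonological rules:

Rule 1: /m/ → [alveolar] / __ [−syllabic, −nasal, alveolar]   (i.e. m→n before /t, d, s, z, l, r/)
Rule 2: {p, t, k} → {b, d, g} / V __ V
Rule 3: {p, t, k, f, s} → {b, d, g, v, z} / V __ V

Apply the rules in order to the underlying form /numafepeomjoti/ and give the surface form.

numavebeomjodi

Rule 1 (nasal place assimilation): no segment meets the environment; /numafepeomjoti/ is unchanged.
Rule 2 (intervocalic voicing): /p/ is a voiceless stop between vowels /e/ and /e/, so it voices to [b]. /t/ is a voiceless stop between vowels /o/ and /i/, so it voices to [d]. /numafepeomjoti/ → numafebeomjodi.
Rule 3 (intervocalic voicing): /f/ is a voiceless obstruent between vowels /a/ and /e/, so it voices to [v]. /numafebeomjodi/ → numavebeomjodi.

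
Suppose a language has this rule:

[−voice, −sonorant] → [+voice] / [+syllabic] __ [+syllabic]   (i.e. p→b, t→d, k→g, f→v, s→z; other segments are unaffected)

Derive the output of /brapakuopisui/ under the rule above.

/p/ is a voiceless obstruent between vowels /a/ and /a/, so it voices to [b].
/k/ is a voiceless obstruent between vowels /a/ and /u/, so it voices to [g].
/p/ is a voiceless obstruent between vowels /o/ and /i/, so it voices to [b].
/s/ is a voiceless obstruent between vowels /i/ and /u/, so it voices to [z].
Surface form: [brabaguobizui].

brabaguobizui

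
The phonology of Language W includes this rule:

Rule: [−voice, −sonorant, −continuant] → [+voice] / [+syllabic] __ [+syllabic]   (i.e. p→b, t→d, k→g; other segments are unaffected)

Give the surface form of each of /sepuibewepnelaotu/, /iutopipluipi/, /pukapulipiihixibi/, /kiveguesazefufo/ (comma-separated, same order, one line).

/sepuibewepnelaotu/: /p/ is a voiceless stop between vowels /e/ and /u/, so it voices to [b]. /t/ is a voiceless stop between vowels /o/ and /u/, so it voices to [d]. → [sebuibewepnelaodu].
/iutopipluipi/: /t/ is a voiceless stop between vowels /u/ and /o/, so it voices to [d]. /p/ is a voiceless stop between vowels /o/ and /i/, so it voices to [b]. /p/ is a voiceless stop between vowels /i/ and /i/, so it voices to [b]. → [iudobipluibi].
/pukapulipiihixibi/: /k/ is a voiceless stop between vowels /u/ and /a/, so it voices to [g]. /p/ is a voiceless stop between vowels /a/ and /u/, so it voices to [b]. /p/ is a voiceless stop between vowels /i/ and /i/, so it voices to [b]. → [pugabulibiihixibi].
/kiveguesazefufo/: the rule's environment is not met; surfaces unchanged as [kiveguesazefufo].

sebuibewepnelaodu, iudobipluibi, pugabulibiihixibi, kiveguesazefufo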